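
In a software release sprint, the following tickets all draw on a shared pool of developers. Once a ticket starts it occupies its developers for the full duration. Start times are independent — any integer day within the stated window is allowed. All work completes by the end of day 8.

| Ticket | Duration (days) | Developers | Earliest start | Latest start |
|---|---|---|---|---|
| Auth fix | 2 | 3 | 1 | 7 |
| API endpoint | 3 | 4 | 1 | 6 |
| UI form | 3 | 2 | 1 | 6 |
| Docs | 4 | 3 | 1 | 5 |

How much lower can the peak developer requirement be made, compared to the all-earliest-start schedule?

6

Early-start peak: d1:12  d2:12  d3:9  d4:3  d5:0  d6:0  d7:0  d8:0 ⇒ 12.
Leveled (Auth fix@1, API endpoint@5, UI form@3, Docs@1): d1:6  d2:6  d3:5  d4:5  d5:6  d6:4  d7:4  d8:0 ⇒ 6.
Reduction 12 − 6 = 6.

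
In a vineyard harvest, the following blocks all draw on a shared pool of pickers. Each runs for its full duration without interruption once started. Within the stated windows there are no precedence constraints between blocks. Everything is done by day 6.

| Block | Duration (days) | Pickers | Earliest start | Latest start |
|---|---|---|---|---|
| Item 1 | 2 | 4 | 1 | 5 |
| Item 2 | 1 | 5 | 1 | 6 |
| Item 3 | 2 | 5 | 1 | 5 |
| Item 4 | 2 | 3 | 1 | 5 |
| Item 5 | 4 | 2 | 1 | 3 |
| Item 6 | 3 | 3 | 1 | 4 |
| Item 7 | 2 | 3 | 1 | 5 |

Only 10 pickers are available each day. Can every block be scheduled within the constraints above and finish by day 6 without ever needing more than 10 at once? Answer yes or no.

yes

Schedule Item 1@1, Item 2@1, Item 3@2, Item 4@3, Item 5@3, Item 6@4, Item 7@5: d1:9  d2:9  d3:10  d4:8  d5:8  d6:8 — peak 10 ≤ 10.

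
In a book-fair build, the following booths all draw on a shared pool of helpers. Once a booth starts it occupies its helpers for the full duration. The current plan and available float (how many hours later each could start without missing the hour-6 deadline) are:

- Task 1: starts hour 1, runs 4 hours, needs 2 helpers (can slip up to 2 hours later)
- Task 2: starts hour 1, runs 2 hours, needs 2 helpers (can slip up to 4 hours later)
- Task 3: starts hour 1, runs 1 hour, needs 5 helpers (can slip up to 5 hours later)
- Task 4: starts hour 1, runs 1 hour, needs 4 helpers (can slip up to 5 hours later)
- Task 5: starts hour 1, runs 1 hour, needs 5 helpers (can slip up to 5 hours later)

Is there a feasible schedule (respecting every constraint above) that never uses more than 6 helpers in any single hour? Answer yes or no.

Schedule Task 1@1, Task 2@1, Task 3@5, Task 4@3, Task 5@6: h1:4  h2:4  h3:6  h4:2  h5:5  h6:5 — peak 6 ≤ 6.

yes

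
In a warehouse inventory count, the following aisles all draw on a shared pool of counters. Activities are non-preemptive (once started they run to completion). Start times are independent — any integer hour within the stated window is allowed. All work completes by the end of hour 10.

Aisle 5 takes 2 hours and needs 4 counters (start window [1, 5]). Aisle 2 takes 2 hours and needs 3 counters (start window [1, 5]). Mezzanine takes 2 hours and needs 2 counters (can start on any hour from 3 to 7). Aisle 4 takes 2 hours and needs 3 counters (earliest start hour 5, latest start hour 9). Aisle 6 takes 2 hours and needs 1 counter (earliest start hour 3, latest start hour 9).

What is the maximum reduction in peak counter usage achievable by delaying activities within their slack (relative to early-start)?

Early-start peak: h1:7  h2:7  h3:3  h4:3  h5:3  h6:3  h7:0  h8:0  h9:0  h10:0 ⇒ 7.
Leveled (Aisle 5@1, Aisle 2@3, Mezzanine@5, Aisle 4@7, Aisle 6@3): h1:4  h2:4  h3:4  h4:4  h5:2  h6:2  h7:3  h8:3  h9:0  h10:0 ⇒ 4.
Reduction 7 − 4 = 3.

3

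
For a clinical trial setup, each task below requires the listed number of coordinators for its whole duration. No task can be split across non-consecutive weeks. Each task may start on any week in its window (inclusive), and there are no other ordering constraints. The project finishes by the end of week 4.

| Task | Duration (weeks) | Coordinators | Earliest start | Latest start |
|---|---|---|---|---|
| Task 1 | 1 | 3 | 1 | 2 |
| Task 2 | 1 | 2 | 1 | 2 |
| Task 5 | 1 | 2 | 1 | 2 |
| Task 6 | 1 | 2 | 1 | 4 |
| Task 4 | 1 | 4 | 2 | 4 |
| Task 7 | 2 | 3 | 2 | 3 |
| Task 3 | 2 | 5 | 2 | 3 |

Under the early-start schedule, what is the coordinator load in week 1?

9

At early start, week 1 has: Task 1, Task 2, Task 5, Task 6.
Demand: 3 + 2 + 2 + 2 = 9.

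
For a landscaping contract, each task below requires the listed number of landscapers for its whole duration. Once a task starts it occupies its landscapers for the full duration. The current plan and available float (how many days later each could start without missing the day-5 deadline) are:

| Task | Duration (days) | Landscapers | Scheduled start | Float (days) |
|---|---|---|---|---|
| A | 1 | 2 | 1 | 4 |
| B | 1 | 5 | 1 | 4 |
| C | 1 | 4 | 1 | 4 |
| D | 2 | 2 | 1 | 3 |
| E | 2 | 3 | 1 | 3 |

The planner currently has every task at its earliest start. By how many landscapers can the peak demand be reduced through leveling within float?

11

Early-start peak: d1:16  d2:5  d3:0  d4:0  d5:0 ⇒ 16.
Leveled (A@1, B@2, C@3, D@4, E@4): d1:2  d2:5  d3:4  d4:5  d5:5 ⇒ 5.
Reduction 16 − 5 = 11.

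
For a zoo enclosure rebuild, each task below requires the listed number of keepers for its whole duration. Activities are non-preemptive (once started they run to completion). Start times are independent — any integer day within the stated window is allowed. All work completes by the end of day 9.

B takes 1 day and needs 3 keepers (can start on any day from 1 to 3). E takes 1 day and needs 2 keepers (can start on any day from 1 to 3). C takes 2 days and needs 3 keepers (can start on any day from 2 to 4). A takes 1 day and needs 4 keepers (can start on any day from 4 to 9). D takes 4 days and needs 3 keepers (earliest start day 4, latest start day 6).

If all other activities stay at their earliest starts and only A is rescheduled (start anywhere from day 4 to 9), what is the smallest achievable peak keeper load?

5

A@4: d1:5  d2:3  d3:3  d4:7  d5:3  d6:3  d7:3  d8:0  d9:0 → peak 7
A@5: d1:5  d2:3  d3:3  d4:3  d5:7  d6:3  d7:3  d8:0  d9:0 → peak 7
A@6: d1:5  d2:3  d3:3  d4:3  d5:3  d6:7  d7:3  d8:0  d9:0 → peak 7
A@7: d1:5  d2:3  d3:3  d4:3  d5:3  d6:3  d7:7  d8:0  d9:0 → peak 7
A@8: d1:5  d2:3  d3:3  d4:3  d5:3  d6:3  d7:3  d8:4  d9:0 → peak 5
A@9: d1:5  d2:3  d3:3  d4:3  d5:3  d6:3  d7:3  d8:0  d9:4 → peak 5
Best is A@8, peak 5.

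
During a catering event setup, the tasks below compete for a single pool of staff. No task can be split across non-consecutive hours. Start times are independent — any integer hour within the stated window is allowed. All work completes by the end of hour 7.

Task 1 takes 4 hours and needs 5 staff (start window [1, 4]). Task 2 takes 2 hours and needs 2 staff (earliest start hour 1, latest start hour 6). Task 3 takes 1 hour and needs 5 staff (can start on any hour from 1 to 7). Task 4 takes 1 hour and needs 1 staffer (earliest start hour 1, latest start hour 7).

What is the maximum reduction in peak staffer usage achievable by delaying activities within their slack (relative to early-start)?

Early-start peak: h1:13  h2:7  h3:5  h4:5  h5:0  h6:0  h7:0 ⇒ 13.
Leveled (Task 1@1, Task 2@5, Task 3@7, Task 4@5): h1:5  h2:5  h3:5  h4:5  h5:3  h6:2  h7:5 ⇒ 5.
Reduction 13 − 5 = 8.

8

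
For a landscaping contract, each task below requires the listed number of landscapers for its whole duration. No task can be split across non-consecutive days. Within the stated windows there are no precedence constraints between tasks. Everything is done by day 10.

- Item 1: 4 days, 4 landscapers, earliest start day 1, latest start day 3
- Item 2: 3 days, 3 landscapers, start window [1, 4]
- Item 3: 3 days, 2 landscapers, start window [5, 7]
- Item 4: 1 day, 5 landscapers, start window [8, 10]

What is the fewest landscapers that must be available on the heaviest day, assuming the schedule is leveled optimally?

7

Schedule Item 1@1, Item 2@1, Item 3@5, Item 4@8: d1:7  d2:7  d3:7  d4:4  d5:2  d6:2  d7:2  d8:5  d9:0  d10:0 — peak 7.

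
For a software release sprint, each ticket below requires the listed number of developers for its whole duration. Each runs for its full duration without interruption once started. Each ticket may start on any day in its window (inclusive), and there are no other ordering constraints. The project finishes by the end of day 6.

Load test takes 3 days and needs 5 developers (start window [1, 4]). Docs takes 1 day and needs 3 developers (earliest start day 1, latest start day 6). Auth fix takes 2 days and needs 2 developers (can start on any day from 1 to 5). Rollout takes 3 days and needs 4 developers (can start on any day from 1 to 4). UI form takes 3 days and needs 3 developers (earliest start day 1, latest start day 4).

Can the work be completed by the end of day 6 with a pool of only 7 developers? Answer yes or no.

Total developer-days = 43; over 6 days the average is 43/6 > 7, so some day must exceed 7.

no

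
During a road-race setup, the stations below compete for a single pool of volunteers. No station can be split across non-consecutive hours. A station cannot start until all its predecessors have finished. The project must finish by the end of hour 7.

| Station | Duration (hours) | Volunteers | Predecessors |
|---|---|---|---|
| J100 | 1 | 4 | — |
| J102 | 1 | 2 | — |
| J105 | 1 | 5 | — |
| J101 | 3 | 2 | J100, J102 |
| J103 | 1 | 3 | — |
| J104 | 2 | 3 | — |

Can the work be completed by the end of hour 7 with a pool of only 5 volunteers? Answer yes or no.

yes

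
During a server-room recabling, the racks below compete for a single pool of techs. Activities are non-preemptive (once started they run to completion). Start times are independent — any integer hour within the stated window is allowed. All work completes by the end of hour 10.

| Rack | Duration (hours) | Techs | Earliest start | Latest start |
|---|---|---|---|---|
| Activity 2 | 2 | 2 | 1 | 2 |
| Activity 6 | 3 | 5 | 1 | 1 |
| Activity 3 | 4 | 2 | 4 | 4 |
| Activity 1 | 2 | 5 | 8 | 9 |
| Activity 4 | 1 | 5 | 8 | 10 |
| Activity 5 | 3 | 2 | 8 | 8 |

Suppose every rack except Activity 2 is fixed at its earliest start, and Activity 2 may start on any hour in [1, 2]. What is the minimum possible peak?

Activity 2@1: h1:7  h2:7  h3:5  h4:2  h5:2  h6:2  h7:2  h8:12  h9:7  h10:2 → peak 12
Activity 2@2: h1:5  h2:7  h3:7  h4:2  h5:2  h6:2  h7:2  h8:12  h9:7  h10:2 → peak 12
Best is Activity 2@1, peak 12.

12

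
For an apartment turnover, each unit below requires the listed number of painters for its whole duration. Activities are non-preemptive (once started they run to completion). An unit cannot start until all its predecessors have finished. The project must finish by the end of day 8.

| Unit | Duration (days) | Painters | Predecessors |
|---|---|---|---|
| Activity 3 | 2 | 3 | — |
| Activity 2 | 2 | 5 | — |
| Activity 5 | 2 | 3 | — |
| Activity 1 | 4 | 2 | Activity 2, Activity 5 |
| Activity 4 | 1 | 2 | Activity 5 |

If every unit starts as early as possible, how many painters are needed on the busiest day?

Early-start schedule: Activity 3@1, Activity 2@1, Activity 5@1, Activity 1@3, Activity 4@3.
Load per day: day 1: 11, day 2: 11, day 3: 4, day 4: 2, day 5: 2, day 6: 2, day 7: 0, day 8: 0.
Peak is 11.

11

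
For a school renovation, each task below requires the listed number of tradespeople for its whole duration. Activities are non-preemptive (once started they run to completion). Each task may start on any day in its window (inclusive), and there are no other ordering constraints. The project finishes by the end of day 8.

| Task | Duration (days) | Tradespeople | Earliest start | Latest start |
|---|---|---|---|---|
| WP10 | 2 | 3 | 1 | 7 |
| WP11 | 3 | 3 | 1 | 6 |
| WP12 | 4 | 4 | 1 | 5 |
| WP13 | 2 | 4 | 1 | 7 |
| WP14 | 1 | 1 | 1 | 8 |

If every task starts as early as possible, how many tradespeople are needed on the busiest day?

Early-start schedule: WP10@1, WP11@1, WP12@1, WP13@1, WP14@1.
Load per day: day 1: 15, day 2: 14, day 3: 7, day 4: 4, day 5: 0, day 6: 0, day 7: 0, day 8: 0.
Peak is 15.

15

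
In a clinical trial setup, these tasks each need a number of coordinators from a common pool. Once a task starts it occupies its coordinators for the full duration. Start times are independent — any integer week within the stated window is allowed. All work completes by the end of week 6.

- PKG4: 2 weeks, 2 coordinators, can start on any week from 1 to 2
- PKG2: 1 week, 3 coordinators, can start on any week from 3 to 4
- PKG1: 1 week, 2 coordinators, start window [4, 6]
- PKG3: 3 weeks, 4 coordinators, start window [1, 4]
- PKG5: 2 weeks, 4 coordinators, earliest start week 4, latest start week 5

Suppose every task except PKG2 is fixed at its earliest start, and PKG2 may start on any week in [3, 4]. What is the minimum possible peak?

7

PKG2@3: w1:6  w2:6  w3:7  w4:6  w5:4  w6:0 → peak 7
PKG2@4: w1:6  w2:6  w3:4  w4:9  w5:4  w6:0 → peak 9
Best is PKG2@3, peak 7.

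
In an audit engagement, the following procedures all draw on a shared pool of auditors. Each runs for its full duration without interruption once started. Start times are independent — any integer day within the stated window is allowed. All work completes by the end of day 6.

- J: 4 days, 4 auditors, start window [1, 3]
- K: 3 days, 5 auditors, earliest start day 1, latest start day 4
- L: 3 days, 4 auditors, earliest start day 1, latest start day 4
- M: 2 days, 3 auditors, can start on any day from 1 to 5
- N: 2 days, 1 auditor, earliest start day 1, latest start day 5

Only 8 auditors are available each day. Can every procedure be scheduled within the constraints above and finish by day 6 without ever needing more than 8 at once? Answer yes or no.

no

Total auditor-days = 51; over 6 days the average is 51/6 > 8, so some day must exceed 8.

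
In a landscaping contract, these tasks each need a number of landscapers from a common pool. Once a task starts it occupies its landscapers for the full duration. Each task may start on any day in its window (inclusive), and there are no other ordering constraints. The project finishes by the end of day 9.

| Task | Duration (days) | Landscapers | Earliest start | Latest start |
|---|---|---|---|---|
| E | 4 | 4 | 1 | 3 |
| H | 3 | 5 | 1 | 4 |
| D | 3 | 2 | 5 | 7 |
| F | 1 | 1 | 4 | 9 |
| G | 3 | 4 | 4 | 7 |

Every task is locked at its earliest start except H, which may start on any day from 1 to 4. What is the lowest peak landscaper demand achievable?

H@1: d1:9  d2:9  d3:9  d4:9  d5:6  d6:6  d7:2  d8:0  d9:0 → peak 9
H@2: d1:4  d2:9  d3:9  d4:14  d5:6  d6:6  d7:2  d8:0  d9:0 → peak 14
H@3: d1:4  d2:4  d3:9  d4:14  d5:11  d6:6  d7:2  d8:0  d9:0 → peak 14
H@4: d1:4  d2:4  d3:4  d4:14  d5:11  d6:11  d7:2  d8:0  d9:0 → peak 14
Best is H@1, peak 9.

9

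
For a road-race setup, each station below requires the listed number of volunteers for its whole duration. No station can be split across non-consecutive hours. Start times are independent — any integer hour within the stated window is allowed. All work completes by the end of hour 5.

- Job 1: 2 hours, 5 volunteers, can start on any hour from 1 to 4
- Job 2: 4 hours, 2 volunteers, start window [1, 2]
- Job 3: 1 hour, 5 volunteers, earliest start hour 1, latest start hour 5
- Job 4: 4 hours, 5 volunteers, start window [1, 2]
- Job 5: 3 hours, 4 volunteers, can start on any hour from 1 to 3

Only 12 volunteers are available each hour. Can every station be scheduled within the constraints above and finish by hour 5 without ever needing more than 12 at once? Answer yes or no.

yes

Schedule Job 1@1, Job 2@1, Job 3@1, Job 4@2, Job 5@3: h1:12  h2:12  h3:11  h4:11  h5:9 — peak 12 ≤ 12.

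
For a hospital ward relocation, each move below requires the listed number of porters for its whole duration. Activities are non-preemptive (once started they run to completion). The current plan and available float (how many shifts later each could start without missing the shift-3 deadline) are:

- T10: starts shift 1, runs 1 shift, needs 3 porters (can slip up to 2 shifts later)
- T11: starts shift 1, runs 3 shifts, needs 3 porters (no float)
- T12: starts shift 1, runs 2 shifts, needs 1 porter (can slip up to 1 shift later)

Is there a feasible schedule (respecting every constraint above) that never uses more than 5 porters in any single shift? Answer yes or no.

The minimum achievable peak is 6; 5 < 6, so no feasible schedule stays within the cap.

no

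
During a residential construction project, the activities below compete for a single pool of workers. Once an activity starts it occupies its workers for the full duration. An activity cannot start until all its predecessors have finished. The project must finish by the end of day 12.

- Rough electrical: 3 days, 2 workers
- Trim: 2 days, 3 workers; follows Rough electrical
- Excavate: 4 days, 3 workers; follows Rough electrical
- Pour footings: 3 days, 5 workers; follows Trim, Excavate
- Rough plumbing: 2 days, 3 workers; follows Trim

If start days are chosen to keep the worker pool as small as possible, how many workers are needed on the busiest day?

6

Schedule Rough electrical@1, Trim@4, Excavate@4, Pour footings@8, Rough plumbing@6: d1:2  d2:2  d3:2  d4:6  d5:6  d6:6  d7:6  d8:5  d9:5  d10:5  d11:0  d12:0 — peak 6.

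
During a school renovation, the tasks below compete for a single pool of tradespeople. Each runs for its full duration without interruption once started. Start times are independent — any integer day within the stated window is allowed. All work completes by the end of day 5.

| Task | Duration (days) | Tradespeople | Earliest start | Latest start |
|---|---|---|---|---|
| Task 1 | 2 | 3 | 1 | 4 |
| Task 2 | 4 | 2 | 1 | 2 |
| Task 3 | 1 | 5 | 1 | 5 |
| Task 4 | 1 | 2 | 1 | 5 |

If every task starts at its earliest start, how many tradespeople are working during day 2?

At early start, day 2 has: Task 1, Task 2.
Demand: 3 + 2 = 5.

5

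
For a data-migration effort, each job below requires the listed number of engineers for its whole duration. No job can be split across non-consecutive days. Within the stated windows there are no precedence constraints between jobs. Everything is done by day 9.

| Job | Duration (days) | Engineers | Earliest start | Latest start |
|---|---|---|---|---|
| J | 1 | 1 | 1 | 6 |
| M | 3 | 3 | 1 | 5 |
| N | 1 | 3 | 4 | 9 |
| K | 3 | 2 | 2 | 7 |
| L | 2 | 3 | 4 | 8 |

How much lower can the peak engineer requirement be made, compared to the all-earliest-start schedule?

5

Early-start peak: d1:4  d2:5  d3:5  d4:8  d5:3  d6:0  d7:0  d8:0  d9:0 ⇒ 8.
Leveled (J@4, M@1, N@7, K@4, L@8): d1:3  d2:3  d3:3  d4:3  d5:2  d6:2  d7:3  d8:3  d9:3 ⇒ 3.
Reduction 8 − 3 = 5.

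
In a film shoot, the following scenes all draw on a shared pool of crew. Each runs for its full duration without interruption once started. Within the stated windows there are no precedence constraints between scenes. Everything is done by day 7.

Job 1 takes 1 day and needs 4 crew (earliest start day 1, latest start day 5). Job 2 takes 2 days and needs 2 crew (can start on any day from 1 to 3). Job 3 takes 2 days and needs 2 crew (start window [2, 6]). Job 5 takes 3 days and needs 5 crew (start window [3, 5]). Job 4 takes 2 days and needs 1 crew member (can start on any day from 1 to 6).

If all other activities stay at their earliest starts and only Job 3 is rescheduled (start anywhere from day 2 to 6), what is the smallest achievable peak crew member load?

Job 3@2: d1:7  d2:5  d3:7  d4:5  d5:5  d6:0  d7:0 → peak 7
Job 3@3: d1:7  d2:3  d3:7  d4:7  d5:5  d6:0  d7:0 → peak 7
Job 3@4: d1:7  d2:3  d3:5  d4:7  d5:7  d6:0  d7:0 → peak 7
Job 3@5: d1:7  d2:3  d3:5  d4:5  d5:7  d6:2  d7:0 → peak 7
Job 3@6: d1:7  d2:3  d3:5  d4:5  d5:5  d6:2  d7:2 → peak 7
Best is Job 3@2, peak 7.

7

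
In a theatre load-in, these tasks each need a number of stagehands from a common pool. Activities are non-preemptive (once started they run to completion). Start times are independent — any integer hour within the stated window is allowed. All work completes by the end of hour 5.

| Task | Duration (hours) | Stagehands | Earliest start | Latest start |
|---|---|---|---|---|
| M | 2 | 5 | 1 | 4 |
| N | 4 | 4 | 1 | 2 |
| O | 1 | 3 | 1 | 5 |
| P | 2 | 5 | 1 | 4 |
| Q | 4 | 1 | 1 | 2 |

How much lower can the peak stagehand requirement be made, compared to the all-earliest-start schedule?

8

Early-start peak: h1:18  h2:15  h3:5  h4:5  h5:0 ⇒ 18.
Leveled (M@1, N@1, O@3, P@4, Q@1): h1:10  h2:10  h3:8  h4:10  h5:5 ⇒ 10.
Reduction 18 − 10 = 8.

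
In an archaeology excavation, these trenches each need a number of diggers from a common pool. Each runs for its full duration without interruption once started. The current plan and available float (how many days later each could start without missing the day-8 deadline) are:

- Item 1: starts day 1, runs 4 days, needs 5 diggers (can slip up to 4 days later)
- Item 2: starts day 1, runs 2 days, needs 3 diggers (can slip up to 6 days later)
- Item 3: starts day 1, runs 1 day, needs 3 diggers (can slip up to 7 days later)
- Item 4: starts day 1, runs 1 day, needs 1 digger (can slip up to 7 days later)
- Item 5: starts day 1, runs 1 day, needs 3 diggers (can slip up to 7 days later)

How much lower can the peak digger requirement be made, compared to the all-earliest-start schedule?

Early-start peak: d1:15  d2:8  d3:5  d4:5  d5:0  d6:0  d7:0  d8:0 ⇒ 15.
Leveled (Item 1@1, Item 2@5, Item 3@7, Item 4@5, Item 5@8): d1:5  d2:5  d3:5  d4:5  d5:4  d6:3  d7:3  d8:3 ⇒ 5.
Reduction 15 − 5 = 10.

10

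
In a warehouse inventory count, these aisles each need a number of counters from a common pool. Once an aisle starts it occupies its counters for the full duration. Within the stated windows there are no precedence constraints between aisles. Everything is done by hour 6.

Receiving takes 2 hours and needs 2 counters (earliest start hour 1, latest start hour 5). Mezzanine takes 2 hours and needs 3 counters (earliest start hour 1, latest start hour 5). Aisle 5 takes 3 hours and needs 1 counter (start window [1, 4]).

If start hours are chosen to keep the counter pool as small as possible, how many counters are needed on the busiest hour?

Early-start (Receiving@1, Mezzanine@1, Aisle 5@1) gives peak 6: h1:6  h2:6  h3:1  h4:0  h5:0  h6:0.
Shift Mezzanine→4.
Schedule Receiving@1, Mezzanine@4, Aisle 5@1: h1:3  h2:3  h3:1  h4:3  h5:3  h6:0 — peak 3.
Total counter-hours = 13 over 6 hours ⇒ peak ≥ ⌈13/6⌉ = 3, so 3 is optimal.

3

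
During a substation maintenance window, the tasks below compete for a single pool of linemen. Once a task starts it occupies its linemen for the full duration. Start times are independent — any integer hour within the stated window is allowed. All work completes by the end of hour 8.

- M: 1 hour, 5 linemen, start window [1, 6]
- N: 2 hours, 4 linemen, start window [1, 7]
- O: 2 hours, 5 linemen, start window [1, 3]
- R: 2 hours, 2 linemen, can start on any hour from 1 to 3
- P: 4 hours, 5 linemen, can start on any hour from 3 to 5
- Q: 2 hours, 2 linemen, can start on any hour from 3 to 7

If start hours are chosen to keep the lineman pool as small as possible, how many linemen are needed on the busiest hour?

Early-start (M@1, N@1, O@1, R@1, P@3, Q@3) gives peak 16: h1:16  h2:11  h3:7  h4:7  h5:5  h6:5  h7:0  h8:0.
Shift O→2, R→3, P→4.
Schedule M@1, N@1, O@2, R@3, P@4, Q@3: h1:9  h2:9  h3:9  h4:9  h5:5  h6:5  h7:5  h8:0 — peak 9.

9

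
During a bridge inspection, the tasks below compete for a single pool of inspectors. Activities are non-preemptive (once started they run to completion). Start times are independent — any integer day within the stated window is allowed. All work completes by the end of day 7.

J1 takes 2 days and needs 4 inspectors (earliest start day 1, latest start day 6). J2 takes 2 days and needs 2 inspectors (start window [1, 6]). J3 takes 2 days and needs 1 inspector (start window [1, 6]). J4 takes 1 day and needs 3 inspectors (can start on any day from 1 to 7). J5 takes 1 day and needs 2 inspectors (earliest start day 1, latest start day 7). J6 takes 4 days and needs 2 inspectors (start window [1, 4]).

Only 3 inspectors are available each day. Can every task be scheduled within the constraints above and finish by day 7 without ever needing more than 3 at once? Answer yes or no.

Total inspector-days = 27; over 7 days the average is 27/7 > 3, so some day must exceed 3.

no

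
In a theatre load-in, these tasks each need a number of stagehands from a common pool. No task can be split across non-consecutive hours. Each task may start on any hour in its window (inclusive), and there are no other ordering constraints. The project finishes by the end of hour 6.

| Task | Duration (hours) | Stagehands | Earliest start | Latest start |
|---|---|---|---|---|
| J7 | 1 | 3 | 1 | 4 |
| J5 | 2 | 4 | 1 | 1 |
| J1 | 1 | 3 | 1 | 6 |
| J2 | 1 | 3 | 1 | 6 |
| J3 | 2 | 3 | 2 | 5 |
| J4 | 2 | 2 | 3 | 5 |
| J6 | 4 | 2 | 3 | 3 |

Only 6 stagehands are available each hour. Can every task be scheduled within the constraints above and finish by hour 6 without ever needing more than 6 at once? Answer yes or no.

no

The minimum achievable peak is 7; 6 < 7, so no feasible schedule stays within the cap.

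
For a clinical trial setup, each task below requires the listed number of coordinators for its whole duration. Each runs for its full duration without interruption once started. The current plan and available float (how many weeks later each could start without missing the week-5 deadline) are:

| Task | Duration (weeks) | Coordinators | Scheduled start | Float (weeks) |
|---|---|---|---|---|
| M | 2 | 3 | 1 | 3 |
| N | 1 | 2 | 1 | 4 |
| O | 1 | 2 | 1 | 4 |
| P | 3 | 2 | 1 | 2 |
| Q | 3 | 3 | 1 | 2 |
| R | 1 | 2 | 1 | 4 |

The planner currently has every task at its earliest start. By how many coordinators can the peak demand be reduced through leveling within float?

8

Early-start peak: w1:14  w2:8  w3:5  w4:0  w5:0 ⇒ 14.
Leveled (M@1, N@1, O@5, P@3, Q@2, R@5): w1:5  w2:6  w3:5  w4:5  w5:6 ⇒ 6.
Reduction 14 − 6 = 8.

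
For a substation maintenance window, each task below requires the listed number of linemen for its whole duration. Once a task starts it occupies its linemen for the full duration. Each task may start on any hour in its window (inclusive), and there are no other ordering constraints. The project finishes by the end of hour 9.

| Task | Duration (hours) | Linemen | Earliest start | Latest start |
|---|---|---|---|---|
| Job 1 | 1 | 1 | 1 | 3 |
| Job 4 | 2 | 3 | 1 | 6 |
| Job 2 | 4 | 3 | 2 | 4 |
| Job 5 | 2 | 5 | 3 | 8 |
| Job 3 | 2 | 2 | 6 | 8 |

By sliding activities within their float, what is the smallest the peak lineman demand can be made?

5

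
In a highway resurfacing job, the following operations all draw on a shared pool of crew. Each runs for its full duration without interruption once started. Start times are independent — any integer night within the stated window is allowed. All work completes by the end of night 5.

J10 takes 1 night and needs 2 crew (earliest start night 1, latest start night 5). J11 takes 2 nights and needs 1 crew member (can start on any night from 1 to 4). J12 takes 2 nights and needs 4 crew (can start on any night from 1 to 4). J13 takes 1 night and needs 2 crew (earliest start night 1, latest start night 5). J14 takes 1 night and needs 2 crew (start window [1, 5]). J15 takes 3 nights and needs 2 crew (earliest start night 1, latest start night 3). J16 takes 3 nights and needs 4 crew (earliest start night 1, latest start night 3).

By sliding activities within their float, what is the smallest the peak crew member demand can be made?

Early-start (J10@1, J11@1, J12@1, J13@1, J14@1, J15@1, J16@1) gives peak 17: n1:17  n2:11  n3:6  n4:0  n5:0.
Shift J13→2, J14→3, J15→3, J16→3.
Schedule J10@1, J11@1, J12@1, J13@2, J14@3, J15@3, J16@3: n1:7  n2:7  n3:8  n4:6  n5:6 — peak 8.

8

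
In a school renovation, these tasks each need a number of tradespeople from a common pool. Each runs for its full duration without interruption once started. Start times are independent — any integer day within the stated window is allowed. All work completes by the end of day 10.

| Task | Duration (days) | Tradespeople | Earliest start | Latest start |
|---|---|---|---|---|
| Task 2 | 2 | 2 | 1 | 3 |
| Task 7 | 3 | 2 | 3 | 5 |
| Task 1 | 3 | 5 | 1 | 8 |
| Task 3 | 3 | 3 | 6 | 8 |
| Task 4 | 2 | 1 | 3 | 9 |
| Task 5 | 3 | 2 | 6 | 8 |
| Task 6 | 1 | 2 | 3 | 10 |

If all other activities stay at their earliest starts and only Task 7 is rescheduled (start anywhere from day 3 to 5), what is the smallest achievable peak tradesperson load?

8

Task 7@3: d1:7  d2:7  d3:10  d4:3  d5:2  d6:5  d7:5  d8:5  d9:0  d10:0 → peak 10
Task 7@4: d1:7  d2:7  d3:8  d4:3  d5:2  d6:7  d7:5  d8:5  d9:0  d10:0 → peak 8
Task 7@5: d1:7  d2:7  d3:8  d4:1  d5:2  d6:7  d7:7  d8:5  d9:0  d10:0 → peak 8
Best is Task 7@4, peak 8.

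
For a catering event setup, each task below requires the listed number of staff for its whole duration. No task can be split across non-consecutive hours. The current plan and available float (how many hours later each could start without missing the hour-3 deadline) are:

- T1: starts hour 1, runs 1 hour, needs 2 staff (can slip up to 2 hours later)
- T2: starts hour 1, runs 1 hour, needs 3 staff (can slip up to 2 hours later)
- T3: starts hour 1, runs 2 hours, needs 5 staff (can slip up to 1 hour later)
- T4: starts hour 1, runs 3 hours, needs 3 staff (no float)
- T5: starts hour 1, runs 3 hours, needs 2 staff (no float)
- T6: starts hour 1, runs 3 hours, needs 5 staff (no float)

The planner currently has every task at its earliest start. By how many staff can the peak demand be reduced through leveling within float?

Early-start peak: h1:20  h2:15  h3:10 ⇒ 20.
Leveled (T1@1, T2@1, T3@2, T4@1, T5@1, T6@1): h1:15  h2:15  h3:15 ⇒ 15.
Reduction 20 − 15 = 5.

5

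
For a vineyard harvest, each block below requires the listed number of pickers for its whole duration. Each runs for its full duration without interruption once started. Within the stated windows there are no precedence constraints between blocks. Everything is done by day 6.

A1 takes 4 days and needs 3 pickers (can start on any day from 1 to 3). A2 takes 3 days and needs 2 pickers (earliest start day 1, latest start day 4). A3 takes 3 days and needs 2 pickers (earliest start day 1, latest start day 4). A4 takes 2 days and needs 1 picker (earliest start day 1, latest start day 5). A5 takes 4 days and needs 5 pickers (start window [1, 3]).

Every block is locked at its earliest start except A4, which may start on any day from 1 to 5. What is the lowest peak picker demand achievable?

12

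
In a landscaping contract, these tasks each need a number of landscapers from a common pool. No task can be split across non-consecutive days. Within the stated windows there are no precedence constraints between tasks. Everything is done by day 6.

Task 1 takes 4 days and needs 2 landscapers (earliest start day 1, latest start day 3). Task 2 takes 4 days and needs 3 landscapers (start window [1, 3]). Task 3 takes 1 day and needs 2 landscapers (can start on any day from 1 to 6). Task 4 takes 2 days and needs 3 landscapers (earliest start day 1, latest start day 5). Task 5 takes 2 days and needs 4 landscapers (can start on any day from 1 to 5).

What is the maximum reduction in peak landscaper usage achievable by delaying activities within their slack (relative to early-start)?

Early-start peak: d1:14  d2:12  d3:5  d4:5  d5:0  d6:0 ⇒ 14.
Leveled (Task 1@1, Task 2@1, Task 3@1, Task 4@5, Task 5@5): d1:7  d2:5  d3:5  d4:5  d5:7  d6:7 ⇒ 7.
Reduction 14 − 7 = 7.

7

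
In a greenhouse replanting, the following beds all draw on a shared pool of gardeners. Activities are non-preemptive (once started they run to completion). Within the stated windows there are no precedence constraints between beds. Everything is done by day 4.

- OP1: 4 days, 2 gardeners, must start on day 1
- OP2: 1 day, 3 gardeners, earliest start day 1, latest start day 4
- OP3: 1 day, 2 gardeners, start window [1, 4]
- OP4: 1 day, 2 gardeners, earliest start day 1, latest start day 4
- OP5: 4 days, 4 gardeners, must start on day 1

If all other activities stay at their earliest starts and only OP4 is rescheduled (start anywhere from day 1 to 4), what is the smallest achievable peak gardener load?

OP4@1: d1:13  d2:6  d3:6  d4:6 → peak 13
OP4@2: d1:11  d2:8  d3:6  d4:6 → peak 11
OP4@3: d1:11  d2:6  d3:8  d4:6 → peak 11
OP4@4: d1:11  d2:6  d3:6  d4:8 → peak 11
Best is OP4@2, peak 11.

11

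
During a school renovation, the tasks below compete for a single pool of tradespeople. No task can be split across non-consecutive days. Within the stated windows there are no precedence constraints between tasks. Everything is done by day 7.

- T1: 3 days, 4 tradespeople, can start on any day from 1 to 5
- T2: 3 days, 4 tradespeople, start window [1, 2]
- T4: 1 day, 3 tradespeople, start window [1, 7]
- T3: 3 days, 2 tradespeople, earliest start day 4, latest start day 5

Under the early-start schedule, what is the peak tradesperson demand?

Early-start schedule: T1@1, T2@1, T4@1, T3@4.
Load per day: day 1: 11, day 2: 8, day 3: 8, day 4: 2, day 5: 2, day 6: 2, day 7: 0.
Peak is 11.

11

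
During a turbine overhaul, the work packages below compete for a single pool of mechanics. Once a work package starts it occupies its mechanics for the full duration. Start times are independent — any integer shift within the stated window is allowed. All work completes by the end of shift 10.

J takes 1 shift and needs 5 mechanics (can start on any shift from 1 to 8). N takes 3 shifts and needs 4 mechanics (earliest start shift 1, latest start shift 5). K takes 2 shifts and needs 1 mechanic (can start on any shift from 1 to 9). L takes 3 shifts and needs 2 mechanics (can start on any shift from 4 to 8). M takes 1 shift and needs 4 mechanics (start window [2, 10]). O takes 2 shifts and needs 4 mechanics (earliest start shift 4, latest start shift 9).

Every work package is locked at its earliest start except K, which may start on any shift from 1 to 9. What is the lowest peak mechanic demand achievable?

K@1: s1:10  s2:9  s3:4  s4:6  s5:6  s6:2  s7:0  s8:0  s9:0  s10:0 → peak 10
K@2: s1:9  s2:9  s3:5  s4:6  s5:6  s6:2  s7:0  s8:0  s9:0  s10:0 → peak 9
K@3: s1:9  s2:8  s3:5  s4:7  s5:6  s6:2  s7:0  s8:0  s9:0  s10:0 → peak 9
K@4: s1:9  s2:8  s3:4  s4:7  s5:7  s6:2  s7:0  s8:0  s9:0  s10:0 → peak 9
K@5: s1:9  s2:8  s3:4  s4:6  s5:7  s6:3  s7:0  s8:0  s9:0  s10:0 → peak 9
K@6: s1:9  s2:8  s3:4  s4:6  s5:6  s6:3  s7:1  s8:0  s9:0  s10:0 → peak 9
K@7: s1:9  s2:8  s3:4  s4:6  s5:6  s6:2  s7:1  s8:1  s9:0  s10:0 → peak 9
K@8: s1:9  s2:8  s3:4  s4:6  s5:6  s6:2  s7:0  s8:1  s9:1  s10:0 → peak 9
K@9: s1:9  s2:8  s3:4  s4:6  s5:6  s6:2  s7:0  s8:0  s9:1  s10:1 → peak 9
Best is K@2, peak 9.

9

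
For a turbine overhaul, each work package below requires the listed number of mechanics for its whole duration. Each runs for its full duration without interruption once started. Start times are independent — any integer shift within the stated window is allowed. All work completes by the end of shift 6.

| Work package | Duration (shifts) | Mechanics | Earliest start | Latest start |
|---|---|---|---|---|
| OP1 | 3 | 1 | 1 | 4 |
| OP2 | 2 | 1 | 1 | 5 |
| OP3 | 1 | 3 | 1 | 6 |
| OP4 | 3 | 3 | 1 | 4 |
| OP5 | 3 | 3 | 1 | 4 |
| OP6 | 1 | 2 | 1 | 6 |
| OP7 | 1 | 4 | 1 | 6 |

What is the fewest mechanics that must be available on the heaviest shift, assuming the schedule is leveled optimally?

6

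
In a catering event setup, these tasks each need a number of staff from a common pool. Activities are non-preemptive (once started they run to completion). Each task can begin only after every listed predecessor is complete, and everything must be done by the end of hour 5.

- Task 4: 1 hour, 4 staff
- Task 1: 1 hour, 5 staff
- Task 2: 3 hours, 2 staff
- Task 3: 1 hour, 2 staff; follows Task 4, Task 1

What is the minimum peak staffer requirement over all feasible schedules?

Early-start (Task 4@1, Task 1@1, Task 2@1, Task 3@2) gives peak 11: h1:11  h2:4  h3:2  h4:0  h5:0.
Shift Task 1→2, Task 2→3, Task 3→3.
Schedule Task 4@1, Task 1@2, Task 2@3, Task 3@3: h1:4  h2:5  h3:4  h4:2  h5:2 — peak 5.

5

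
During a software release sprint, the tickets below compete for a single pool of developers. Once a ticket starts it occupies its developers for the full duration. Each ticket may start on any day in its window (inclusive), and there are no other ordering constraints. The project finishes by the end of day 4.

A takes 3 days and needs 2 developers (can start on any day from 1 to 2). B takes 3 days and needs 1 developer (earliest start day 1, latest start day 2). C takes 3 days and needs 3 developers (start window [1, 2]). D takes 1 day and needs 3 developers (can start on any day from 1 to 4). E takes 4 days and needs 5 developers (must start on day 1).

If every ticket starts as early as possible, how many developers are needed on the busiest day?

14

Early-start schedule: A@1, B@1, C@1, D@1, E@1.
Load per day: day 1: 14, day 2: 11, day 3: 11, day 4: 5.
Peak is 14.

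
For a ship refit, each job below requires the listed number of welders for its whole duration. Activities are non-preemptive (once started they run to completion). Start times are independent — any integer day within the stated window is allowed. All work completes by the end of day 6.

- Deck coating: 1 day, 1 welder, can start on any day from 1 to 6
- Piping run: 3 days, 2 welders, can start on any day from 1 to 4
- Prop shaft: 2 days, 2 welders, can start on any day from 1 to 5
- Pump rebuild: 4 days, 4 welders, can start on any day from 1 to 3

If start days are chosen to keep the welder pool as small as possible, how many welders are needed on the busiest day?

Early-start (Deck coating@1, Piping run@1, Prop shaft@1, Pump rebuild@1) gives peak 9: d1:9  d2:8  d3:6  d4:4  d5:0  d6:0.
Shift Pump rebuild→3.
Schedule Deck coating@1, Piping run@1, Prop shaft@1, Pump rebuild@3: d1:5  d2:4  d3:6  d4:4  d5:4  d6:4 — peak 6.

6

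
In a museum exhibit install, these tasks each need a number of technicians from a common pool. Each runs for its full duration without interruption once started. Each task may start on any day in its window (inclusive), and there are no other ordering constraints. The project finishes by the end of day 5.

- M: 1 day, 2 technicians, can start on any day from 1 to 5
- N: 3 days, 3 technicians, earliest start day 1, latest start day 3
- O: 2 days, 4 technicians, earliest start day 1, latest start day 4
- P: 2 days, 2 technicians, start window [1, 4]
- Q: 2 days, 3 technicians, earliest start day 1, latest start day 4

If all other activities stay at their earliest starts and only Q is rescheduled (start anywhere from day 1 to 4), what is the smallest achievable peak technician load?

Q@1: d1:14  d2:12  d3:3  d4:0  d5:0 → peak 14
Q@2: d1:11  d2:12  d3:6  d4:0  d5:0 → peak 12
Q@3: d1:11  d2:9  d3:6  d4:3  d5:0 → peak 11
Q@4: d1:11  d2:9  d3:3  d4:3  d5:3 → peak 11
Best is Q@3, peak 11.

11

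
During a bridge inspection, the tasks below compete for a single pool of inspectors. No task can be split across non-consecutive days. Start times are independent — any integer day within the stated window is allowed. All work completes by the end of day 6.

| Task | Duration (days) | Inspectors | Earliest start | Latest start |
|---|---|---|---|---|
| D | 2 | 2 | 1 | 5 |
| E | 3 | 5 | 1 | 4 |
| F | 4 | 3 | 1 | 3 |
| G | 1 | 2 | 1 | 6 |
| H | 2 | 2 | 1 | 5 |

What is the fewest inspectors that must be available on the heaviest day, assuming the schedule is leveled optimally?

Early-start (D@1, E@1, F@1, G@1, H@1) gives peak 14: d1:14  d2:12  d3:8  d4:3  d5:0  d6:0.
Shift F→3, G→4, H→4.
Schedule D@1, E@1, F@3, G@4, H@4: d1:7  d2:7  d3:8  d4:7  d5:5  d6:3 — peak 8.

8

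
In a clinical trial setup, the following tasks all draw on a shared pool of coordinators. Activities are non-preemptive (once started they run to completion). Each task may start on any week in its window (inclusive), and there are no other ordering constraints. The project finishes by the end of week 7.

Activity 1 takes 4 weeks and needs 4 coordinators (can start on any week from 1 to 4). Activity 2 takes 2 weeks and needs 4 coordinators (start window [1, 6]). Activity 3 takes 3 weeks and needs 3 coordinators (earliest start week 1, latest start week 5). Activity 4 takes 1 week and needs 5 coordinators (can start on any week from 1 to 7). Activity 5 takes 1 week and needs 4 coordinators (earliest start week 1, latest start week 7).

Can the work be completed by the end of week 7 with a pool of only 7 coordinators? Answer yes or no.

no

The minimum achievable peak is 8; 7 < 8, so no feasible schedule stays within the cap.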